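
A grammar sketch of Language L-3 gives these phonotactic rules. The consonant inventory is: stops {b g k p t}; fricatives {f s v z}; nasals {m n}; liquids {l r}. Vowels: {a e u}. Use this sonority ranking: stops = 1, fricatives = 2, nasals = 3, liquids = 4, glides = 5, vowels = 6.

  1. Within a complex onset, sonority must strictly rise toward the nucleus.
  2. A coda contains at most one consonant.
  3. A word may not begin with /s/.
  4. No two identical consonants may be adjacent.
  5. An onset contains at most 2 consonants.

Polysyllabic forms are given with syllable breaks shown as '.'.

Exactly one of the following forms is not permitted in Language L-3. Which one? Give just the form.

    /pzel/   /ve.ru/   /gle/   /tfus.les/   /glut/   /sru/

/sru/

/pzel/ — σ1 onset /pz/ (1→2 rises), coda /l/ ok → permitted
/ve.ru/ — σ1 onset /v/, coda /∅/ ok; σ2 onset /r/, coda /∅/ ok → permitted
/gle/ — σ1 onset /gl/ (1→4 rises), coda /∅/ ok → permitted
/tfus.les/ — σ1 onset /tf/ (1→2 rises), coda /s/ ok; σ2 onset /l/, coda /s/ ok → permitted
/glut/ — σ1 onset /gl/ (1→4 rises), coda /t/ ok → permitted
/sru/ — violates constraint 3: word begins with /s/ → not permitted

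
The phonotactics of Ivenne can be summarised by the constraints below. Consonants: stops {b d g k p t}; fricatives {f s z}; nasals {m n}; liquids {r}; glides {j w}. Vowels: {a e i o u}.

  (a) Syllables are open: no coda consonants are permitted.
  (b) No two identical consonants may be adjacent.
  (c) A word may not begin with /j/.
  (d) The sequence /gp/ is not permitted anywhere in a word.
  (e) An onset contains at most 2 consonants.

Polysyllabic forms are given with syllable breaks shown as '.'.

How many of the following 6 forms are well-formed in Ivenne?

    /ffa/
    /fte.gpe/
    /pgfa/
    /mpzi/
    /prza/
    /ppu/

0

/ffa/ — violates constraint (b): adjacent identical consonants /ff/ → ill-formed
/fte.gpe/ — violates constraint (d): contains banned sequence /gp/ → ill-formed
/pgfa/ — violates constraint (e): syllable 1 onset /pgf/ has 3 consonants (> 2) → ill-formed
/mpzi/ — violates constraint (e): syllable 1 onset /mpz/ has 3 consonants (> 2) → ill-formed
/prza/ — violates constraint (e): syllable 1 onset /prz/ has 3 consonants (> 2) → ill-formed
/ppu/ — violates constraint (b): adjacent identical consonants /pp/ → ill-formed
No form is well-formed → 0.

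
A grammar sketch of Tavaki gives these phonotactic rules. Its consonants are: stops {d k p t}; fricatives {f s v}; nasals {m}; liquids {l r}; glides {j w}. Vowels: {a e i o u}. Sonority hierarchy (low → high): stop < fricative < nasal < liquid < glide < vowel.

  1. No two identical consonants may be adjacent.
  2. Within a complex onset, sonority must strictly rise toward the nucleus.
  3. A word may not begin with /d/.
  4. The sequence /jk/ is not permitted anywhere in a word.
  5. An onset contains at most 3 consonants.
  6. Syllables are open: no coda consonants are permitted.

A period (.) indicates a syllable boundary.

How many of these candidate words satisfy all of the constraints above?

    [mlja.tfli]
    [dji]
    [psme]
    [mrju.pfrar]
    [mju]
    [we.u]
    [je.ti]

[mlja.tfli] — σ1 onset /mlj/ (3→4→5 rises), coda /∅/ ok; σ2 onset /tfl/ (1→2→4 rises), coda /∅/ ok → permitted
[dji] — violates constraint 3: word begins with /d/ → not permitted
[psme] — σ1 onset /psm/ (1→2→3 rises), coda /∅/ ok → permitted
[mrju.pfrar] — violates constraint 6: syllable 2 coda /r/ has 1 consonant (> 0) → not permitted
[mju] — σ1 onset /mj/ (3→5 rises), coda /∅/ ok → permitted
[we.u] — σ1 onset /w/, coda /∅/ ok; σ2 onset /∅/, coda /∅/ ok → permitted
[je.ti] — σ1 onset /j/, coda /∅/ ok; σ2 onset /t/, coda /∅/ ok → permitted
Permitted: [mlja.tfli], [psme], [mju], [we.u], [je.ti] → 5.

5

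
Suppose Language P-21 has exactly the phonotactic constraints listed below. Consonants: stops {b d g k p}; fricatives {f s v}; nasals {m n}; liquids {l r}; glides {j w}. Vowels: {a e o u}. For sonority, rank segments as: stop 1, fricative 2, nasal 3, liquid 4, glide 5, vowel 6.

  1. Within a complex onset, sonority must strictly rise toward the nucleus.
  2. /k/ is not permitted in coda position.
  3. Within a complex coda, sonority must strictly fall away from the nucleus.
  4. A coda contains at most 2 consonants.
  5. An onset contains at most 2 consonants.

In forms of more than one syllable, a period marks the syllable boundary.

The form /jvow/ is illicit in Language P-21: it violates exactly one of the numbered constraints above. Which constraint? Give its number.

1

/jvow/: syllable 1 onset /jv/: /j/ (glide, 5) → /v/ (fricative, 2) does not rise.
This is a violation of constraint 1: "Within a complex onset, sonority must strictly rise toward the nucleus."
The remaining constraints (2, 3, 4, 5) are satisfied.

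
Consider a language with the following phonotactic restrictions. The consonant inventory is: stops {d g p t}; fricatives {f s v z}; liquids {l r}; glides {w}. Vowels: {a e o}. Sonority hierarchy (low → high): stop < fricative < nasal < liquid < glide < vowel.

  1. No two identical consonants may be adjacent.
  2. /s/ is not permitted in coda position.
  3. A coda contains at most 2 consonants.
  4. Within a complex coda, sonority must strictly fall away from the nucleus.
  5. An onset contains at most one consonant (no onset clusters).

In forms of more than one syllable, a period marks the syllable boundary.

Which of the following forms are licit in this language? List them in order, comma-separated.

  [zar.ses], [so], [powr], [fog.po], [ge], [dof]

[zar.ses] — violates constraint 2: syllable 2 coda contains /s/ → illicit
[so] — σ1 onset /s/, coda /∅/ ok → licit
[powr] — σ1 onset /p/, coda /wr/ (5→4 falls) ok → licit
[fog.po] — σ1 onset /f/, coda /g/ ok; σ2 onset /p/, coda /∅/ ok → licit
[ge] — σ1 onset /g/, coda /∅/ ok → licit
[dof] — σ1 onset /d/, coda /f/ ok → licit

[so], [powr], [fog.po], [ge], [dof]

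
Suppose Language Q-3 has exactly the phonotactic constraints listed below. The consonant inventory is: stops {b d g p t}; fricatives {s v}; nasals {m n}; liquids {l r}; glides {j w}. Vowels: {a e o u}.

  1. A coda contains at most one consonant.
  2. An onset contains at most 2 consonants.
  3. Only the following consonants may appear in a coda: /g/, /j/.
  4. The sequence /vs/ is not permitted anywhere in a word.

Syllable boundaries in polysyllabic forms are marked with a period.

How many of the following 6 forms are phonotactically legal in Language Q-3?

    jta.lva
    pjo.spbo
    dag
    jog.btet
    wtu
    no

4

jta.lva — σ1 onset /jt/ (2C), coda /∅/ ok; σ2 onset /lv/ (2C), coda /∅/ ok → phonotactically legal
pjo.spbo — violates constraint 2: syllable 2 onset /spb/ has 3 consonants (> 2) → phonotactically illegal
dag — σ1 onset /d/, coda /g/ ok → phonotactically legal
jog.btet — violates constraint 3: syllable 2 coda contains /t/, which is not a licensed coda consonant → phonotactically illegal
wtu — σ1 onset /wt/ (2C), coda /∅/ ok → phonotactically legal
no — σ1 onset /n/, coda /∅/ ok → phonotactically legal
Phonotactically legal: jta.lva, dag, wtu, no → 4.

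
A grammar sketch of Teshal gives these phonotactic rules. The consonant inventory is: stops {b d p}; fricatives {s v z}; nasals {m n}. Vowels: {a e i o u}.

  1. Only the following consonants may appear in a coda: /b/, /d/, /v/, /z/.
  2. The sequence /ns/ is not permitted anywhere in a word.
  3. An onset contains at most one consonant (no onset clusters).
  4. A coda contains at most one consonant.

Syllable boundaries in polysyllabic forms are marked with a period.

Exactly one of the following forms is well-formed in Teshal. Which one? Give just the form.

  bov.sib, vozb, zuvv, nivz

bov.sib

bov.sib — σ1 onset /b/, coda /v/ ok; σ2 onset /s/, coda /b/ ok → well-formed
vozb — violates constraint 4: syllable 1 coda /zb/ has 2 consonants (> 1) → ill-formed
zuvv — violates constraint 4: syllable 1 coda /vv/ has 2 consonants (> 1) → ill-formed
nivz — violates constraint 4: syllable 1 coda /vz/ has 2 consonants (> 1) → ill-formed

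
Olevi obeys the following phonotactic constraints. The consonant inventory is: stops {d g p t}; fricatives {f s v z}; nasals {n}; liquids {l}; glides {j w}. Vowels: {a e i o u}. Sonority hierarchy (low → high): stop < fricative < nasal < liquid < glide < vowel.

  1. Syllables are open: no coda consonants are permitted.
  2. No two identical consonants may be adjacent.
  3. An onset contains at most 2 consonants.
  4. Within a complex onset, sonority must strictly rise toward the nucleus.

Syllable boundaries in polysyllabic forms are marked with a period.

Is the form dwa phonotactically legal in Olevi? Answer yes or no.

yes

dwa — σ1 onset /dw/ (1→5 rises), coda /∅/ ok → phonotactically legal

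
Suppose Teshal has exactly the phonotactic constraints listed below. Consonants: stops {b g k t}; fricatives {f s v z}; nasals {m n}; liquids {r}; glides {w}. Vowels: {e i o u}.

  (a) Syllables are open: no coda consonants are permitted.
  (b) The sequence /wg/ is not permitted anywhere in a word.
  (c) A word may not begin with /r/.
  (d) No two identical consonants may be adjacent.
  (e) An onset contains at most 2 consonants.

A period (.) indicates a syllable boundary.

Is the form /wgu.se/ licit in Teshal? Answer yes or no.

no

/wgu.se/ — violates constraint (b): contains banned sequence /wg/ → illicit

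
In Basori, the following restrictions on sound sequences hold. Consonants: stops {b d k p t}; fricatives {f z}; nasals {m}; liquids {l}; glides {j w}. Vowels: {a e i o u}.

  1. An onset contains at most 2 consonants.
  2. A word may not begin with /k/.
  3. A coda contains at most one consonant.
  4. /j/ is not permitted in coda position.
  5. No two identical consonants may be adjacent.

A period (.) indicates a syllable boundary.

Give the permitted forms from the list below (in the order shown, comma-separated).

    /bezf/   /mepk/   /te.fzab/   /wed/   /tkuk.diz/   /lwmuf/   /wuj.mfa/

/bezf/ — violates constraint 3: syllable 1 coda /zf/ has 2 consonants (> 1) → not permitted
/mepk/ — violates constraint 3: syllable 1 coda /pk/ has 2 consonants (> 1) → not permitted
/te.fzab/ — σ1 onset /t/, coda /∅/ ok; σ2 onset /fz/ (2C), coda /b/ ok → permitted
/wed/ — σ1 onset /w/, coda /d/ ok → permitted
/tkuk.diz/ — σ1 onset /tk/ (2C), coda /k/ ok; σ2 onset /d/, coda /z/ ok → permitted
/lwmuf/ — violates constraint 1: syllable 1 onset /lwm/ has 3 consonants (> 2) → not permitted
/wuj.mfa/ — violates constraint 4: syllable 1 coda contains /j/ → not permitted

/te.fzab/, /wed/, /tkuk.diz/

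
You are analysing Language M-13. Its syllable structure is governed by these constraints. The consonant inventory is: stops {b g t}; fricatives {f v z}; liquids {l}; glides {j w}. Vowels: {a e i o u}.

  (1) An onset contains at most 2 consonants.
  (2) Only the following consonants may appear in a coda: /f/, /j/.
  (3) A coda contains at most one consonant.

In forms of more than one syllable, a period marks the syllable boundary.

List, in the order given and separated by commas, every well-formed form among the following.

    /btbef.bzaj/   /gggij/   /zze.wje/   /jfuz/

/btbef.bzaj/ — violates constraint 1: syllable 1 onset /btb/ has 3 consonants (> 2) → ill-formed
/gggij/ — violates constraint 1: syllable 1 onset /ggg/ has 3 consonants (> 2) → ill-formed
/zze.wje/ — σ1 onset /zz/ (2C), coda /∅/ ok; σ2 onset /wj/ (2C), coda /∅/ ok → well-formed
/jfuz/ — violates constraint 2: syllable 1 coda contains /z/, which is not a licensed coda consonant → ill-formed

/zze.wje/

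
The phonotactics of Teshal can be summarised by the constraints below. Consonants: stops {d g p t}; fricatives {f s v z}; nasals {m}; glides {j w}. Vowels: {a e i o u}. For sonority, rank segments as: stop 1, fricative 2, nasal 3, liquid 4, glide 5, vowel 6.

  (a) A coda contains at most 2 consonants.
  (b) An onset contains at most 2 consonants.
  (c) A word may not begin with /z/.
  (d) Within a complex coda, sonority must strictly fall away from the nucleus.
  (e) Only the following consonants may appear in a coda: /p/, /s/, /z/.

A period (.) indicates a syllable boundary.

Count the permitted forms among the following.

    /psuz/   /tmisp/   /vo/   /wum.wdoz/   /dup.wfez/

/psuz/ — σ1 onset /ps/ (2C), coda /z/ ok → permitted
/tmisp/ — σ1 onset /tm/ (2C), coda /sp/ (2→1 falls) ok → permitted
/vo/ — σ1 onset /v/, coda /∅/ ok → permitted
/wum.wdoz/ — violates constraint (e): syllable 1 coda contains /m/, which is not a licensed coda consonant → not permitted
/dup.wfez/ — σ1 onset /d/, coda /p/ ok; σ2 onset /wf/ (2C), coda /z/ ok → permitted
Permitted: /psuz/, /tmisp/, /vo/, /dup.wfez/ → 4.

4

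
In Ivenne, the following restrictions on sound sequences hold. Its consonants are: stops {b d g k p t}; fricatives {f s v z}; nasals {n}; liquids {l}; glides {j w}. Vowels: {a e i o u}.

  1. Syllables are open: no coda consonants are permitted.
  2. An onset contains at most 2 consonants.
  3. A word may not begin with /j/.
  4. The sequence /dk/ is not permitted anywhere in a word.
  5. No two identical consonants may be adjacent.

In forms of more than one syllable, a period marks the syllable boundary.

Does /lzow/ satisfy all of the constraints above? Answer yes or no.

/lzow/ — violates constraint 1: syllable 1 coda /w/ has 1 consonant (> 0) → phonotactically illegal

no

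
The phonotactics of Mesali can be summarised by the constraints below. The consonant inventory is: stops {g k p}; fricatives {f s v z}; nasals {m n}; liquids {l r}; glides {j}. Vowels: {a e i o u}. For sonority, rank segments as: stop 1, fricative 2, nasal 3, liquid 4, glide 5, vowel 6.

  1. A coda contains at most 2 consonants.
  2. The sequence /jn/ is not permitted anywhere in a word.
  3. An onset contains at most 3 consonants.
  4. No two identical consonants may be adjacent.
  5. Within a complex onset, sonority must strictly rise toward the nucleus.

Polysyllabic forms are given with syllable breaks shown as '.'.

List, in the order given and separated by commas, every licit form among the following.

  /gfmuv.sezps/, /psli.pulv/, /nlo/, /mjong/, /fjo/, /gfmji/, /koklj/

/psli.pulv/, /nlo/, /mjong/, /fjo/

/gfmuv.sezps/ — violates constraint 1: syllable 2 coda /zps/ has 3 consonants (> 2) → illicit
/psli.pulv/ — σ1 onset /psl/ (1→2→4 rises), coda /∅/ ok; σ2 onset /p/, coda /lv/ (2C) ok → licit
/nlo/ — σ1 onset /nl/ (3→4 rises), coda /∅/ ok → licit
/mjong/ — σ1 onset /mj/ (3→5 rises), coda /ng/ (2C) ok → licit
/fjo/ — σ1 onset /fj/ (2→5 rises), coda /∅/ ok → licit
/gfmji/ — violates constraint 3: syllable 1 onset /gfmj/ has 4 consonants (> 3) → illicit
/koklj/ — violates constraint 1: syllable 1 coda /klj/ has 3 consonants (> 2) → illicit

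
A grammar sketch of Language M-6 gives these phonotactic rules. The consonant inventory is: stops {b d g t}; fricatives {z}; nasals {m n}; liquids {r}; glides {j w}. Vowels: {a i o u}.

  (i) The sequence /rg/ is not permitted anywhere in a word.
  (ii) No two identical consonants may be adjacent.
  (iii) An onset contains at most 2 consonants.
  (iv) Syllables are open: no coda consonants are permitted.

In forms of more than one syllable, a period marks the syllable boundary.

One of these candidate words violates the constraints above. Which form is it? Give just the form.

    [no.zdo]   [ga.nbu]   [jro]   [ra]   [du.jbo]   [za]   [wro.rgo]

[wro.rgo]

[no.zdo] — σ1 onset /n/, coda /∅/ ok; σ2 onset /zd/ (2C), coda /∅/ ok → phonotactically legal
[ga.nbu] — σ1 onset /g/, coda /∅/ ok; σ2 onset /nb/ (2C), coda /∅/ ok → phonotactically legal
[jro] — σ1 onset /jr/ (2C), coda /∅/ ok → phonotactically legal
[ra] — σ1 onset /r/, coda /∅/ ok → phonotactically legal
[du.jbo] — σ1 onset /d/, coda /∅/ ok; σ2 onset /jb/ (2C), coda /∅/ ok → phonotactically legal
[za] — σ1 onset /z/, coda /∅/ ok → phonotactically legal
[wro.rgo] — violates constraint (i): contains banned sequence /rg/ → phonotactically illegal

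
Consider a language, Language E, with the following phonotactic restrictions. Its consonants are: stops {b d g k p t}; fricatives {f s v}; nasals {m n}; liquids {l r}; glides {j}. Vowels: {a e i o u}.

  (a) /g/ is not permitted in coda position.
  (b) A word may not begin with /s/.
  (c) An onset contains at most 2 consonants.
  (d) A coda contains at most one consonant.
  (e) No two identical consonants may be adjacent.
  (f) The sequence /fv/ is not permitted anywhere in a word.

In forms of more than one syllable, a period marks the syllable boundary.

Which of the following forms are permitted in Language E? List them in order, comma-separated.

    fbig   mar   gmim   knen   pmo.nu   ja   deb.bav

mar, gmim, knen, pmo.nu, ja

fbig — violates constraint (a): syllable 1 coda contains /g/ → not permitted
mar — σ1 onset /m/, coda /r/ ok → permitted
gmim — σ1 onset /gm/ (2C), coda /m/ ok → permitted
knen — σ1 onset /kn/ (2C), coda /n/ ok → permitted
pmo.nu — σ1 onset /pm/ (2C), coda /∅/ ok; σ2 onset /n/, coda /∅/ ok → permitted
ja — σ1 onset /j/, coda /∅/ ok → permitted
deb.bav — violates constraint (e): adjacent identical consonants /bb/ → not permitted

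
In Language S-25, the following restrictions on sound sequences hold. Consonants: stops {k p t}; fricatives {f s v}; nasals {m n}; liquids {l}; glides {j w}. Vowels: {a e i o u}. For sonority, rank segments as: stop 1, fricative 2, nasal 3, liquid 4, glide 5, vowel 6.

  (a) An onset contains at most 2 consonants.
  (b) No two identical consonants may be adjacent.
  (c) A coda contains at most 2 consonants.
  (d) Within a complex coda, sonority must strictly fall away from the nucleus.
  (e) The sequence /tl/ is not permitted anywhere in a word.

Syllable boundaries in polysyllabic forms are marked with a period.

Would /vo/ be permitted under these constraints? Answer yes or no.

/vo/ — σ1 onset /v/, coda /∅/ ok → permitted

yes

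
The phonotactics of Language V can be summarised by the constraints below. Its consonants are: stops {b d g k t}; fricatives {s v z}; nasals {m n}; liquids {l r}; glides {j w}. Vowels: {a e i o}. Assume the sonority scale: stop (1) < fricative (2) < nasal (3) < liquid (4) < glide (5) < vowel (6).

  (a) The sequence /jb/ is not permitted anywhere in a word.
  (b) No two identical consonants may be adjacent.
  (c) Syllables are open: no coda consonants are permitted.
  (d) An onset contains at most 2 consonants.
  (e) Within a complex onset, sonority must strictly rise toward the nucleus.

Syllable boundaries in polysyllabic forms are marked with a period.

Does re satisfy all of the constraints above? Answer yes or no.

re — σ1 onset /r/, coda /∅/ ok → licit

yes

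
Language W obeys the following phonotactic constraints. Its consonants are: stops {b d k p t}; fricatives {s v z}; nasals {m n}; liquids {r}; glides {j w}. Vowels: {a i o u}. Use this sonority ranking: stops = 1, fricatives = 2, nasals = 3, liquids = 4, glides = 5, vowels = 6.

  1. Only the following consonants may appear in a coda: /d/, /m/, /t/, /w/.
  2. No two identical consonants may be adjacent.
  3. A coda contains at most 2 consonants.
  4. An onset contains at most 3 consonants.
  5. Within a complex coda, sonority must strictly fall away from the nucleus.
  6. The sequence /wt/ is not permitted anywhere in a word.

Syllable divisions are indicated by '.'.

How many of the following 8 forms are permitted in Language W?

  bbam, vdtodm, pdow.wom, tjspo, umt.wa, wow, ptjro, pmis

bbam — violates constraint 2: adjacent identical consonants /bb/ → not permitted
vdtodm — violates constraint 5: syllable 1 coda /dm/: /d/ (stop, 1) → /m/ (nasal, 3) does not fall → not permitted
pdow.wom — violates constraint 2: adjacent identical consonants /ww/ → not permitted
tjspo — violates constraint 4: syllable 1 onset /tjsp/ has 4 consonants (> 3) → not permitted
umt.wa — σ1 onset /∅/, coda /mt/ (3→1 falls) ok; σ2 onset /w/, coda /∅/ ok → permitted
wow — σ1 onset /w/, coda /w/ ok → permitted
ptjro — violates constraint 4: syllable 1 onset /ptjr/ has 4 consonants (> 3) → not permitted
pmis — violates constraint 1: syllable 1 coda contains /s/, which is not a licensed coda consonant → not permitted
Permitted: umt.wa, wow → 2.

2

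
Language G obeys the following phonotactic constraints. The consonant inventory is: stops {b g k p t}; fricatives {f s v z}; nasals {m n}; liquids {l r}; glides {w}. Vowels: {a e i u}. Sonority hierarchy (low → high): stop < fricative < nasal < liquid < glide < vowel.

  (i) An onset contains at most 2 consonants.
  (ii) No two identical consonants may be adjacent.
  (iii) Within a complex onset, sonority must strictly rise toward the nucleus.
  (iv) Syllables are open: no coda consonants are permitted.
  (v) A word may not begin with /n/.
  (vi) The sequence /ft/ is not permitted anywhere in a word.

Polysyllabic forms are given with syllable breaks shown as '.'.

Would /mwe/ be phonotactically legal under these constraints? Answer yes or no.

/mwe/ — σ1 onset /mw/ (3→5 rises), coda /∅/ ok → phonotactically legal

yes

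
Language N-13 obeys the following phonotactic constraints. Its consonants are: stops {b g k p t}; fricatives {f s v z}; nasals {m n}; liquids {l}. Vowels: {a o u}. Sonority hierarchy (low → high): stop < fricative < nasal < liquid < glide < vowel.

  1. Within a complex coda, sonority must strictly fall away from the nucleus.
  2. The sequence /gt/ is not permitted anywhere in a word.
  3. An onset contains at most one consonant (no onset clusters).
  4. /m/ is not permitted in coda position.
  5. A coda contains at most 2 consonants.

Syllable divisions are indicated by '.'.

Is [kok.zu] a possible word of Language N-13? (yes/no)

[kok.zu] — σ1 onset /k/, coda /k/ ok; σ2 onset /z/, coda /∅/ ok → phonotactically legal

yes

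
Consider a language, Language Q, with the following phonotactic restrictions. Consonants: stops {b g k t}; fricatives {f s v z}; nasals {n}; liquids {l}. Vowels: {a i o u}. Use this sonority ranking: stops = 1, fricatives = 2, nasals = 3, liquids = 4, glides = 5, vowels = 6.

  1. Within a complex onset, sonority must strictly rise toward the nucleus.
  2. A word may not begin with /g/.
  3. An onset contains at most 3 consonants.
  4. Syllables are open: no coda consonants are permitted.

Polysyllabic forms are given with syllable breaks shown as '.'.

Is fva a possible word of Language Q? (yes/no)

no

fva — violates constraint 1: syllable 1 onset /fv/: /f/ (fricative, 2) → /v/ (fricative, 2) does not rise → phonotactically illegal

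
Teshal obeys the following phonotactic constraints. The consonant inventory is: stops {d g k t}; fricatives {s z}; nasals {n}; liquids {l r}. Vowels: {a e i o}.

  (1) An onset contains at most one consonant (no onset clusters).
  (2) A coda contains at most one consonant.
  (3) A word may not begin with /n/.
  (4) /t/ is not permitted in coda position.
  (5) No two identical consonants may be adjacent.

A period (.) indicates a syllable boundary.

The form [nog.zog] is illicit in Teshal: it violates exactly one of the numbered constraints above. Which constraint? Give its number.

[nog.zog]: word begins with /n/.
This is a violation of constraint 3: "A word may not begin with /n/."
The remaining constraints (1, 2, 4, 5) are satisfied.

3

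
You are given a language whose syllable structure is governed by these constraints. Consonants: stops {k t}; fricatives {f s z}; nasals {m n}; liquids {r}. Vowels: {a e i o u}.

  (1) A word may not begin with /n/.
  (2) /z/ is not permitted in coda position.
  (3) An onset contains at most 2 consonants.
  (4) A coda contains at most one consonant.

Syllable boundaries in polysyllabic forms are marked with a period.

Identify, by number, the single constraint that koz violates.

2

koz: syllable 1 coda contains /z/.
This is a violation of constraint 2: "/z/ is not permitted in coda position."
The remaining constraints (1, 3, 4) are satisfied.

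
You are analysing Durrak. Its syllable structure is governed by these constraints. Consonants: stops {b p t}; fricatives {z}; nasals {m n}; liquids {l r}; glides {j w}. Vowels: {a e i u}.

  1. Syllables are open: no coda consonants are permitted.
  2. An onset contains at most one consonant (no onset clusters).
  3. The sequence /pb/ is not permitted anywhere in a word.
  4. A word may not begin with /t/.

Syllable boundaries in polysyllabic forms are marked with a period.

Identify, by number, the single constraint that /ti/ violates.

/ti/: word begins with /t/.
This is a violation of constraint 4: "A word may not begin with /t/."
The remaining constraints (1, 2, 3) are satisfied.

4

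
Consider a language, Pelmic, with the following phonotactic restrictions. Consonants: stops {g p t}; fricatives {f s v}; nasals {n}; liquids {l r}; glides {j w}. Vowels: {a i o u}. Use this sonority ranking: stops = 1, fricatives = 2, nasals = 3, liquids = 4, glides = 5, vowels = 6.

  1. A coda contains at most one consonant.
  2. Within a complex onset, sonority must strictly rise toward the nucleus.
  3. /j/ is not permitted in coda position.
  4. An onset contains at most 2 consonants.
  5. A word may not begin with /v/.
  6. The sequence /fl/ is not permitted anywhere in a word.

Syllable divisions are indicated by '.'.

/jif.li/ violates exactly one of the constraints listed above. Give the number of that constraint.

/jif.li/: contains banned sequence /fl/.
This is a violation of constraint 6: "The sequence /fl/ is not permitted anywhere in a word."
The remaining constraints (1, 2, 3, 4, 5) are satisfied.

6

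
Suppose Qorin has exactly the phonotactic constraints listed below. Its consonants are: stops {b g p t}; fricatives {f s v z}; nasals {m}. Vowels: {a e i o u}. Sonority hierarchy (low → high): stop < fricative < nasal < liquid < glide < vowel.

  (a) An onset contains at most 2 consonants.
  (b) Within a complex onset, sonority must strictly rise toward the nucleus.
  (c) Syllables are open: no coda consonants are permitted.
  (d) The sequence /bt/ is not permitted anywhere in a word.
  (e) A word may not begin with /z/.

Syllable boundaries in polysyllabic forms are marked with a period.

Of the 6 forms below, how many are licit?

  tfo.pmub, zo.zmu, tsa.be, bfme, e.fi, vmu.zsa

2

tfo.pmub — violates constraint (c): syllable 2 coda /b/ has 1 consonant (> 0) → illicit
zo.zmu — violates constraint (e): word begins with /z/ → illicit
tsa.be — σ1 onset /ts/ (1→2 rises), coda /∅/ ok; σ2 onset /b/, coda /∅/ ok → licit
bfme — violates constraint (a): syllable 1 onset /bfm/ has 3 consonants (> 2) → illicit
e.fi — σ1 onset /∅/, coda /∅/ ok; σ2 onset /f/, coda /∅/ ok → licit
vmu.zsa — violates constraint (b): syllable 2 onset /zs/: /z/ (fricative, 2) → /s/ (fricative, 2) does not rise → illicit
Licit: tsa.be, e.fi → 2.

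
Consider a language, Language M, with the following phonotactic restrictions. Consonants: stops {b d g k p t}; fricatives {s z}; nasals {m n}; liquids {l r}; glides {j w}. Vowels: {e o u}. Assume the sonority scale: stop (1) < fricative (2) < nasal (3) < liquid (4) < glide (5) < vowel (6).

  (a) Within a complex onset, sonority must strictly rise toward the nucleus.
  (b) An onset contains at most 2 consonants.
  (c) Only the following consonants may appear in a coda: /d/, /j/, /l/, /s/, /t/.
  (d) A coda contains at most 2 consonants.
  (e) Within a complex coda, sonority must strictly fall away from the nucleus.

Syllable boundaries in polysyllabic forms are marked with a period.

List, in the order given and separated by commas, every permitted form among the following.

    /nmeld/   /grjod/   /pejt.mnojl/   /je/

/nmeld/ — violates constraint (a): syllable 1 onset /nm/: /n/ (nasal, 3) → /m/ (nasal, 3) does not rise → not permitted
/grjod/ — violates constraint (b): syllable 1 onset /grj/ has 3 consonants (> 2) → not permitted
/pejt.mnojl/ — violates constraint (a): syllable 2 onset /mn/: /m/ (nasal, 3) → /n/ (nasal, 3) does not rise → not permitted
/je/ — σ1 onset /j/, coda /∅/ ok → permitted

/je/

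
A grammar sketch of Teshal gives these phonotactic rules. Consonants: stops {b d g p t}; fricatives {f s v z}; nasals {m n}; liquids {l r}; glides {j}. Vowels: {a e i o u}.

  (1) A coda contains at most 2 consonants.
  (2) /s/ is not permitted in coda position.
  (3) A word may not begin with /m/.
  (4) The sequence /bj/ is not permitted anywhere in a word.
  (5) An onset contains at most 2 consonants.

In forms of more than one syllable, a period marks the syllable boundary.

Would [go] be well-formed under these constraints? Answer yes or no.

[go] — σ1 onset /g/, coda /∅/ ok → well-formed

yes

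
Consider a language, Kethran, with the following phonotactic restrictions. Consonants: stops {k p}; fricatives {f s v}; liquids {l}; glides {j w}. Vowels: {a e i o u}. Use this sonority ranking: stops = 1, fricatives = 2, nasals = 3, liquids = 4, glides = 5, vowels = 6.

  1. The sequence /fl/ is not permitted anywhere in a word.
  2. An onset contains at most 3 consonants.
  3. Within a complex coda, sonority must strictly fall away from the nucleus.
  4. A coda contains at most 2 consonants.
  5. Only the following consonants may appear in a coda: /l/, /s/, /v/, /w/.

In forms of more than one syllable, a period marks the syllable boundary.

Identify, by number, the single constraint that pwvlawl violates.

2

pwvlawl: syllable 1 onset /pwvl/ has 4 consonants (> 3).
This is a violation of constraint 2: "An onset contains at most 3 consonants."
The remaining constraints (1, 3, 4, 5) are satisfied.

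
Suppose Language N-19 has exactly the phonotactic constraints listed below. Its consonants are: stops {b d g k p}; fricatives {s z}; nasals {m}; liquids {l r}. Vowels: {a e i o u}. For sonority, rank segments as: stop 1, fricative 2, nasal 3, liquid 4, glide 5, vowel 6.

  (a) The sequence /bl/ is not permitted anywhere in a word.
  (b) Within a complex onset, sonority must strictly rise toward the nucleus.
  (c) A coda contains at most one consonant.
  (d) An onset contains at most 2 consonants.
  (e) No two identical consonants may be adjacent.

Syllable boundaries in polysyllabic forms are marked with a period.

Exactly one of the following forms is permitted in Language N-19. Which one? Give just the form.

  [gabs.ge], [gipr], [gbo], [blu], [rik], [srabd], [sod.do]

[rik]

[gabs.ge] — violates constraint (c): syllable 1 coda /bs/ has 2 consonants (> 1) → not permitted
[gipr] — violates constraint (c): syllable 1 coda /pr/ has 2 consonants (> 1) → not permitted
[gbo] — violates constraint (b): syllable 1 onset /gb/: /g/ (stop, 1) → /b/ (stop, 1) does not rise → not permitted
[blu] — violates constraint (a): contains banned sequence /bl/ → not permitted
[rik] — σ1 onset /r/, coda /k/ ok → permitted
[srabd] — violates constraint (c): syllable 1 coda /bd/ has 2 consonants (> 1) → not permitted
[sod.do] — violates constraint (e): adjacent identical consonants /dd/ → not permitted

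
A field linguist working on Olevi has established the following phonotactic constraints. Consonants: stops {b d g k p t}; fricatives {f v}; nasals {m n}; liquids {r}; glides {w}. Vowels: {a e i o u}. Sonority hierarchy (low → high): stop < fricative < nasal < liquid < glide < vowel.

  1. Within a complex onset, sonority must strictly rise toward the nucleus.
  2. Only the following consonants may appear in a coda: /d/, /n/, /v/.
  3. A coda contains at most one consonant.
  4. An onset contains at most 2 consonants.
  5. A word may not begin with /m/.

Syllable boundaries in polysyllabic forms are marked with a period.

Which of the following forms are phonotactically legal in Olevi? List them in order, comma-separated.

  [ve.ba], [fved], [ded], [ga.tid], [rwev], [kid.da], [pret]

[ve.ba], [ded], [ga.tid], [rwev], [kid.da]

[ve.ba] — σ1 onset /v/, coda /∅/ ok; σ2 onset /b/, coda /∅/ ok → phonotactically legal
[fved] — violates constraint 1: syllable 1 onset /fv/: /f/ (fricative, 2) → /v/ (fricative, 2) does not rise → phonotactically illegal
[ded] — σ1 onset /d/, coda /d/ ok → phonotactically legal
[ga.tid] — σ1 onset /g/, coda /∅/ ok; σ2 onset /t/, coda /d/ ok → phonotactically legal
[rwev] — σ1 onset /rw/ (4→5 rises), coda /v/ ok → phonotactically legal
[kid.da] — σ1 onset /k/, coda /d/ ok; σ2 onset /d/, coda /∅/ ok → phonotactically legal
[pret] — violates constraint 2: syllable 1 coda contains /t/, which is not a licensed coda consonant → phonotactically illegal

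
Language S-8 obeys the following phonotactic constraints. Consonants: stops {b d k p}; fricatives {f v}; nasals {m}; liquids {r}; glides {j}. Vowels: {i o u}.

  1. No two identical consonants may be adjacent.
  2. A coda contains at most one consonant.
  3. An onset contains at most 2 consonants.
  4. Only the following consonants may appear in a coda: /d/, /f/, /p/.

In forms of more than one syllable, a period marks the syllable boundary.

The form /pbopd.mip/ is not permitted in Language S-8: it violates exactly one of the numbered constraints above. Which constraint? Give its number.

/pbopd.mip/: syllable 1 coda /pd/ has 2 consonants (> 1).
This is a violation of constraint 2: "A coda contains at most one consonant."
The remaining constraints (1, 3, 4) are satisfied.

2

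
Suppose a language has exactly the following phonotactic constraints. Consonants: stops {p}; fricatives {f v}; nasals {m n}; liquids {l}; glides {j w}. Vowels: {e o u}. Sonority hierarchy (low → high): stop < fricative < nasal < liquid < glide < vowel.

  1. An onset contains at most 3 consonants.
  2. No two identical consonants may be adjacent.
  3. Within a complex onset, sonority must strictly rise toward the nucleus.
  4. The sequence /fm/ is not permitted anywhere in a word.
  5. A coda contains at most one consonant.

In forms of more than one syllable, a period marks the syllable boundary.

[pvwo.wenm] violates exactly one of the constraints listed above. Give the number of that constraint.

[pvwo.wenm]: syllable 2 coda /nm/ has 2 consonants (> 1).
This is a violation of constraint 5: "A coda contains at most one consonant."
The remaining constraints (1, 2, 3, 4) are satisfied.

5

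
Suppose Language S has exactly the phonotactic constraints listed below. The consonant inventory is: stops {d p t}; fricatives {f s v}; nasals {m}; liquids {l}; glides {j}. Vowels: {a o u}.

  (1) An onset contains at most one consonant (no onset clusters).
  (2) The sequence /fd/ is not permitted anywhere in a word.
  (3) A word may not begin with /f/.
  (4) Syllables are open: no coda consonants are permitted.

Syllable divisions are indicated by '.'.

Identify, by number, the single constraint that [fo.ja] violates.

[fo.ja]: word begins with /f/.
This is a violation of constraint 3: "A word may not begin with /f/."
The remaining constraints (1, 2, 4) are satisfied.

3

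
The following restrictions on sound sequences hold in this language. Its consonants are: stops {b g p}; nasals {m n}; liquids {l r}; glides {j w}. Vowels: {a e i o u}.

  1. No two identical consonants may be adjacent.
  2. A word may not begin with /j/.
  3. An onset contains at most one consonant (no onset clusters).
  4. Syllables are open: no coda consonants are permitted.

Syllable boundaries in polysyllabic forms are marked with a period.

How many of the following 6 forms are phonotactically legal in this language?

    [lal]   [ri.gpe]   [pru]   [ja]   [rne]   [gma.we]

[lal] — violates constraint 4: syllable 1 coda /l/ has 1 consonant (> 0) → phonotactically illegal
[ri.gpe] — violates constraint 3: syllable 2 onset /gp/ has 2 consonants (> 1) → phonotactically illegal
[pru] — violates constraint 3: syllable 1 onset /pr/ has 2 consonants (> 1) → phonotactically illegal
[ja] — violates constraint 2: word begins with /j/ → phonotactically illegal
[rne] — violates constraint 3: syllable 1 onset /rn/ has 2 consonants (> 1) → phonotactically illegal
[gma.we] — violates constraint 3: syllable 1 onset /gm/ has 2 consonants (> 1) → phonotactically illegal
No form is phonotactically legal → 0.

0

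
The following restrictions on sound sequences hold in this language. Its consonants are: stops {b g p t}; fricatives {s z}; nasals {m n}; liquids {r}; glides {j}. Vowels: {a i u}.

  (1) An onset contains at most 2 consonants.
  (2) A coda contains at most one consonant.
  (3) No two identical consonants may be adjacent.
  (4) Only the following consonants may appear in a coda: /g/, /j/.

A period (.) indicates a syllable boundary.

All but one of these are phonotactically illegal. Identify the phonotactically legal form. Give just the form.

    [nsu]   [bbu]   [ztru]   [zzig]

[nsu] — σ1 onset /ns/ (2C), coda /∅/ ok → phonotactically legal
[bbu] — violates constraint 3: adjacent identical consonants /bb/ → phonotactically illegal
[ztru] — violates constraint 1: syllable 1 onset /ztr/ has 3 consonants (> 2) → phonotactically illegal
[zzig] — violates constraint 3: adjacent identical consonants /zz/ → phonotactically illegal

[nsu]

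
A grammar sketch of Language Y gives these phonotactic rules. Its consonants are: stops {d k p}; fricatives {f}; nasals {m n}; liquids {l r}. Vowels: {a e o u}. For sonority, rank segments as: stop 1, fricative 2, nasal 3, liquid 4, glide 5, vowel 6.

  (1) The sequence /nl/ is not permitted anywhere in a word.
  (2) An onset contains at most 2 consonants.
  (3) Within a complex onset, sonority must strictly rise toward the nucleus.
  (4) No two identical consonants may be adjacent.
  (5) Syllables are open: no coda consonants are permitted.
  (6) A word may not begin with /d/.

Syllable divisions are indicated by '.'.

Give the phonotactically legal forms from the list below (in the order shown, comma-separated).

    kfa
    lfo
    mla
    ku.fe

kfa, mla, ku.fe

kfa — σ1 onset /kf/ (1→2 rises), coda /∅/ ok → phonotactically legal
lfo — violates constraint 3: syllable 1 onset /lf/: /l/ (liquid, 4) → /f/ (fricative, 2) does not rise → phonotactically illegal
mla — σ1 onset /ml/ (3→4 rises), coda /∅/ ok → phonotactically legal
ku.fe — σ1 onset /k/, coda /∅/ ok; σ2 onset /f/, coda /∅/ ok → phonotactically legal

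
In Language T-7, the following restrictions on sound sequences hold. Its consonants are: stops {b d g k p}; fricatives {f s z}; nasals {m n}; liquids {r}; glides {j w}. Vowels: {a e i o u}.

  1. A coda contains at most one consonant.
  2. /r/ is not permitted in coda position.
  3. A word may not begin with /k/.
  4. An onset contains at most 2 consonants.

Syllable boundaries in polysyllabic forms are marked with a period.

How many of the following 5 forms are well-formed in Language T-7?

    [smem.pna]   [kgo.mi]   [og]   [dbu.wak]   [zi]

4

[smem.pna] — σ1 onset /sm/ (2C), coda /m/ ok; σ2 onset /pn/ (2C), coda /∅/ ok → well-formed
[kgo.mi] — violates constraint 3: word begins with /k/ → ill-formed
[og] — σ1 onset /∅/, coda /g/ ok → well-formed
[dbu.wak] — σ1 onset /db/ (2C), coda /∅/ ok; σ2 onset /w/, coda /k/ ok → well-formed
[zi] — σ1 onset /z/, coda /∅/ ok → well-formed
Well-formed: [smem.pna], [og], [dbu.wak], [zi] → 4.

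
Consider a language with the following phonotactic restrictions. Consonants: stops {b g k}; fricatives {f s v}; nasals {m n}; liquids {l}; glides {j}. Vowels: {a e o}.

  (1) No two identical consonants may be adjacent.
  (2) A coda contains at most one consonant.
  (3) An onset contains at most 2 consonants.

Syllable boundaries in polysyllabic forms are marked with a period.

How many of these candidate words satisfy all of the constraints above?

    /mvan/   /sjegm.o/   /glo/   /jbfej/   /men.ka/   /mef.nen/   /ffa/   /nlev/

/mvan/ — σ1 onset /mv/ (2C), coda /n/ ok → phonotactically legal
/sjegm.o/ — violates constraint 2: syllable 1 coda /gm/ has 2 consonants (> 1) → phonotactically illegal
/glo/ — σ1 onset /gl/ (2C), coda /∅/ ok → phonotactically legal
/jbfej/ — violates constraint 3: syllable 1 onset /jbf/ has 3 consonants (> 2) → phonotactically illegal
/men.ka/ — σ1 onset /m/, coda /n/ ok; σ2 onset /k/, coda /∅/ ok → phonotactically legal
/mef.nen/ — σ1 onset /m/, coda /f/ ok; σ2 onset /n/, coda /n/ ok → phonotactically legal
/ffa/ — violates constraint 1: adjacent identical consonants /ff/ → phonotactically illegal
/nlev/ — σ1 onset /nl/ (2C), coda /v/ ok → phonotactically legal
Phonotactically legal: /mvan/, /glo/, /men.ka/, /mef.nen/, /nlev/ → 5.

5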